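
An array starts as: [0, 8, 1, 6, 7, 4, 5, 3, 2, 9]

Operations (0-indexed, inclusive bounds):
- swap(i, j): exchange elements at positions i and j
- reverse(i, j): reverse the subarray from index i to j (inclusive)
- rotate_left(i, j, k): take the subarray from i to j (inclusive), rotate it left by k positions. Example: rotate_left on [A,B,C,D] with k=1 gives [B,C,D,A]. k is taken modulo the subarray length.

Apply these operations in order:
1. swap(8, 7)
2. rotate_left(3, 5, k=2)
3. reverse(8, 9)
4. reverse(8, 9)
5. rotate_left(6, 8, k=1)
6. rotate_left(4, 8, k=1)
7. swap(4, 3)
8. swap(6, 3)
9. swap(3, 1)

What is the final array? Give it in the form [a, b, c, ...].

Answer: [0, 3, 1, 8, 4, 2, 7, 5, 6, 9]

Derivation:
After 1 (swap(8, 7)): [0, 8, 1, 6, 7, 4, 5, 2, 3, 9]
After 2 (rotate_left(3, 5, k=2)): [0, 8, 1, 4, 6, 7, 5, 2, 3, 9]
After 3 (reverse(8, 9)): [0, 8, 1, 4, 6, 7, 5, 2, 9, 3]
After 4 (reverse(8, 9)): [0, 8, 1, 4, 6, 7, 5, 2, 3, 9]
After 5 (rotate_left(6, 8, k=1)): [0, 8, 1, 4, 6, 7, 2, 3, 5, 9]
After 6 (rotate_left(4, 8, k=1)): [0, 8, 1, 4, 7, 2, 3, 5, 6, 9]
After 7 (swap(4, 3)): [0, 8, 1, 7, 4, 2, 3, 5, 6, 9]
After 8 (swap(6, 3)): [0, 8, 1, 3, 4, 2, 7, 5, 6, 9]
After 9 (swap(3, 1)): [0, 3, 1, 8, 4, 2, 7, 5, 6, 9]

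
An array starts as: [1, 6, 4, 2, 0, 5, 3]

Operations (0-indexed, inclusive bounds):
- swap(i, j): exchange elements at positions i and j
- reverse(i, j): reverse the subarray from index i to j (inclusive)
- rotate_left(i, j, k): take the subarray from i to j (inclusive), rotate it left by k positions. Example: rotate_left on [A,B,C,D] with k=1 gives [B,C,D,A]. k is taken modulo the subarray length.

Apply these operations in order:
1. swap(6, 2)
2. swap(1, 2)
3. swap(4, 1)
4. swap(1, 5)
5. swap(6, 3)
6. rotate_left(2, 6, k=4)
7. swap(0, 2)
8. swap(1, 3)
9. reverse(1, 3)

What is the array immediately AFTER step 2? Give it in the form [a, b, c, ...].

After 1 (swap(6, 2)): [1, 6, 3, 2, 0, 5, 4]
After 2 (swap(1, 2)): [1, 3, 6, 2, 0, 5, 4]

Answer: [1, 3, 6, 2, 0, 5, 4]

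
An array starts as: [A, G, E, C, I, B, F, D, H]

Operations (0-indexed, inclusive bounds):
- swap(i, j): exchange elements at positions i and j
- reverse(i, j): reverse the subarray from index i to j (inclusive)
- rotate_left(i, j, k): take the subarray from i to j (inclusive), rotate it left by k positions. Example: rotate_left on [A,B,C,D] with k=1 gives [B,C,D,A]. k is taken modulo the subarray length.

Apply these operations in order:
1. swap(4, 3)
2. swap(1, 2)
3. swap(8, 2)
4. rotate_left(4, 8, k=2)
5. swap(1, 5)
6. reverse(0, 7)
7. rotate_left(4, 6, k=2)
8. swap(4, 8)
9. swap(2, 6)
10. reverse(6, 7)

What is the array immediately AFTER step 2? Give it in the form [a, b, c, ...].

After 1 (swap(4, 3)): [A, G, E, I, C, B, F, D, H]
After 2 (swap(1, 2)): [A, E, G, I, C, B, F, D, H]

Answer: [A, E, G, I, C, B, F, D, H]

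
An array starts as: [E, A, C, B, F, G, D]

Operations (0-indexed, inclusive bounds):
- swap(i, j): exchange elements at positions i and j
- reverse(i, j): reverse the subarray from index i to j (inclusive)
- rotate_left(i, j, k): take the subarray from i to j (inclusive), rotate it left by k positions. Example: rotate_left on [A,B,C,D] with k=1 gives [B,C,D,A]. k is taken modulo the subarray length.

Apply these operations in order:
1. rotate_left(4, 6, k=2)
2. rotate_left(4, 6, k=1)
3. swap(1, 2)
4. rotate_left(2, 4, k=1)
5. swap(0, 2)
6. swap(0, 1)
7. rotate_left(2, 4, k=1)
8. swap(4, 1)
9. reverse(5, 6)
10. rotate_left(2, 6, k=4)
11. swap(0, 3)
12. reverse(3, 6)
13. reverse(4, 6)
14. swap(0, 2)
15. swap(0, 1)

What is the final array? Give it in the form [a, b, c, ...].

After 1 (rotate_left(4, 6, k=2)): [E, A, C, B, D, F, G]
After 2 (rotate_left(4, 6, k=1)): [E, A, C, B, F, G, D]
After 3 (swap(1, 2)): [E, C, A, B, F, G, D]
After 4 (rotate_left(2, 4, k=1)): [E, C, B, F, A, G, D]
After 5 (swap(0, 2)): [B, C, E, F, A, G, D]
After 6 (swap(0, 1)): [C, B, E, F, A, G, D]
After 7 (rotate_left(2, 4, k=1)): [C, B, F, A, E, G, D]
After 8 (swap(4, 1)): [C, E, F, A, B, G, D]
After 9 (reverse(5, 6)): [C, E, F, A, B, D, G]
After 10 (rotate_left(2, 6, k=4)): [C, E, G, F, A, B, D]
After 11 (swap(0, 3)): [F, E, G, C, A, B, D]
After 12 (reverse(3, 6)): [F, E, G, D, B, A, C]
After 13 (reverse(4, 6)): [F, E, G, D, C, A, B]
After 14 (swap(0, 2)): [G, E, F, D, C, A, B]
After 15 (swap(0, 1)): [E, G, F, D, C, A, B]

Answer: [E, G, F, D, C, A, B]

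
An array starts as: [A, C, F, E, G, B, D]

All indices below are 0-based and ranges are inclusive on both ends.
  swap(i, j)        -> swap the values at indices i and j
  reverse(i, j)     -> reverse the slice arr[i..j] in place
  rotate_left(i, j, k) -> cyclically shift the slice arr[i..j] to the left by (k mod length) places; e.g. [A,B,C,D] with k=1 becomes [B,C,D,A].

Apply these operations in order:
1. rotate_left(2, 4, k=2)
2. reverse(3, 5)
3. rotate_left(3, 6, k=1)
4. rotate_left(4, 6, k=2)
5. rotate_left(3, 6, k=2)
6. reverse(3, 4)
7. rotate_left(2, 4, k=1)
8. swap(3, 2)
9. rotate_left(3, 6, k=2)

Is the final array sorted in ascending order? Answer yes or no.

After 1 (rotate_left(2, 4, k=2)): [A, C, G, F, E, B, D]
After 2 (reverse(3, 5)): [A, C, G, B, E, F, D]
After 3 (rotate_left(3, 6, k=1)): [A, C, G, E, F, D, B]
After 4 (rotate_left(4, 6, k=2)): [A, C, G, E, B, F, D]
After 5 (rotate_left(3, 6, k=2)): [A, C, G, F, D, E, B]
After 6 (reverse(3, 4)): [A, C, G, D, F, E, B]
After 7 (rotate_left(2, 4, k=1)): [A, C, D, F, G, E, B]
After 8 (swap(3, 2)): [A, C, F, D, G, E, B]
After 9 (rotate_left(3, 6, k=2)): [A, C, F, E, B, D, G]

Answer: no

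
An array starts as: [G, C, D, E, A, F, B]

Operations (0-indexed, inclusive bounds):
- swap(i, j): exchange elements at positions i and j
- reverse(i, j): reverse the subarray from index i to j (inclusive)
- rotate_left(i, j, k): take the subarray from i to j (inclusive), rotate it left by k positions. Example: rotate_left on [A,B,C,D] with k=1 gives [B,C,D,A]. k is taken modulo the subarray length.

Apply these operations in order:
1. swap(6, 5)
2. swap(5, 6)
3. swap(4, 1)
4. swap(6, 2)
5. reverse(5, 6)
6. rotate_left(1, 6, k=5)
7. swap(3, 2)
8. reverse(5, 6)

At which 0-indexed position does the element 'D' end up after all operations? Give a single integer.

After 1 (swap(6, 5)): [G, C, D, E, A, B, F]
After 2 (swap(5, 6)): [G, C, D, E, A, F, B]
After 3 (swap(4, 1)): [G, A, D, E, C, F, B]
After 4 (swap(6, 2)): [G, A, B, E, C, F, D]
After 5 (reverse(5, 6)): [G, A, B, E, C, D, F]
After 6 (rotate_left(1, 6, k=5)): [G, F, A, B, E, C, D]
After 7 (swap(3, 2)): [G, F, B, A, E, C, D]
After 8 (reverse(5, 6)): [G, F, B, A, E, D, C]

Answer: 5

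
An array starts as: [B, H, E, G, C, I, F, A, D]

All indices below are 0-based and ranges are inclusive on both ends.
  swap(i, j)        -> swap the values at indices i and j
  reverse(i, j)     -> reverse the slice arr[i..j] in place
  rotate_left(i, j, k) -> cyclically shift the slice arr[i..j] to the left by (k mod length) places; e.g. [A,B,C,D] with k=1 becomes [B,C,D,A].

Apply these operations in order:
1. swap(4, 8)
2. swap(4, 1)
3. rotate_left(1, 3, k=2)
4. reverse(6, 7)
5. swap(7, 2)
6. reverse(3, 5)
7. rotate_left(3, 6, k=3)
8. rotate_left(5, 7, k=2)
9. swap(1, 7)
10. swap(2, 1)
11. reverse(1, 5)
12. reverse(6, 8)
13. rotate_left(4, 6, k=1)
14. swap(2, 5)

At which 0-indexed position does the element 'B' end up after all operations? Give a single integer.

After 1 (swap(4, 8)): [B, H, E, G, D, I, F, A, C]
After 2 (swap(4, 1)): [B, D, E, G, H, I, F, A, C]
After 3 (rotate_left(1, 3, k=2)): [B, G, D, E, H, I, F, A, C]
After 4 (reverse(6, 7)): [B, G, D, E, H, I, A, F, C]
After 5 (swap(7, 2)): [B, G, F, E, H, I, A, D, C]
After 6 (reverse(3, 5)): [B, G, F, I, H, E, A, D, C]
After 7 (rotate_left(3, 6, k=3)): [B, G, F, A, I, H, E, D, C]
After 8 (rotate_left(5, 7, k=2)): [B, G, F, A, I, D, H, E, C]
After 9 (swap(1, 7)): [B, E, F, A, I, D, H, G, C]
After 10 (swap(2, 1)): [B, F, E, A, I, D, H, G, C]
After 11 (reverse(1, 5)): [B, D, I, A, E, F, H, G, C]
After 12 (reverse(6, 8)): [B, D, I, A, E, F, C, G, H]
After 13 (rotate_left(4, 6, k=1)): [B, D, I, A, F, C, E, G, H]
After 14 (swap(2, 5)): [B, D, C, A, F, I, E, G, H]

Answer: 0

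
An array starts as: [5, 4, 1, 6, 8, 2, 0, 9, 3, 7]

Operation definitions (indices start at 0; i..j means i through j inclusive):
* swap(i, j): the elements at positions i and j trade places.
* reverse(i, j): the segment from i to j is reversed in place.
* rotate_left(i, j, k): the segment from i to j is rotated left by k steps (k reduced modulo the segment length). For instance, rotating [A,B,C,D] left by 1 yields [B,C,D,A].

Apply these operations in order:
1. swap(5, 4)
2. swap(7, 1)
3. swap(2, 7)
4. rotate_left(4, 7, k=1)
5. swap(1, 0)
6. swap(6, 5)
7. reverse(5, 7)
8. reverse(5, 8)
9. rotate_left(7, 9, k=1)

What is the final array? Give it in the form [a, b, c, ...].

After 1 (swap(5, 4)): [5, 4, 1, 6, 2, 8, 0, 9, 3, 7]
After 2 (swap(7, 1)): [5, 9, 1, 6, 2, 8, 0, 4, 3, 7]
After 3 (swap(2, 7)): [5, 9, 4, 6, 2, 8, 0, 1, 3, 7]
After 4 (rotate_left(4, 7, k=1)): [5, 9, 4, 6, 8, 0, 1, 2, 3, 7]
After 5 (swap(1, 0)): [9, 5, 4, 6, 8, 0, 1, 2, 3, 7]
After 6 (swap(6, 5)): [9, 5, 4, 6, 8, 1, 0, 2, 3, 7]
After 7 (reverse(5, 7)): [9, 5, 4, 6, 8, 2, 0, 1, 3, 7]
After 8 (reverse(5, 8)): [9, 5, 4, 6, 8, 3, 1, 0, 2, 7]
After 9 (rotate_left(7, 9, k=1)): [9, 5, 4, 6, 8, 3, 1, 2, 7, 0]

Answer: [9, 5, 4, 6, 8, 3, 1, 2, 7, 0]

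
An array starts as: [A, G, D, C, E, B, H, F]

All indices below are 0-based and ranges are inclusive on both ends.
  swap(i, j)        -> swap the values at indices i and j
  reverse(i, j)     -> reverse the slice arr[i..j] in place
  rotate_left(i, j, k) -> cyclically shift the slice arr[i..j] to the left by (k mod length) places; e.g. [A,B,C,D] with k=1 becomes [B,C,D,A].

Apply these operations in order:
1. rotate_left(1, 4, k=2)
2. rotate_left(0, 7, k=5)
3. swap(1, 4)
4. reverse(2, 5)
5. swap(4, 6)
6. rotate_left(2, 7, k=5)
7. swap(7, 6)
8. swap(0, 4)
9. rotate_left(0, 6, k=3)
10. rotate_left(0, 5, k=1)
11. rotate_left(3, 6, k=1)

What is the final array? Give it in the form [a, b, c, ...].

Answer: [B, G, A, C, E, D, H, F]

Derivation:
After 1 (rotate_left(1, 4, k=2)): [A, C, E, G, D, B, H, F]
After 2 (rotate_left(0, 7, k=5)): [B, H, F, A, C, E, G, D]
After 3 (swap(1, 4)): [B, C, F, A, H, E, G, D]
After 4 (reverse(2, 5)): [B, C, E, H, A, F, G, D]
After 5 (swap(4, 6)): [B, C, E, H, G, F, A, D]
After 6 (rotate_left(2, 7, k=5)): [B, C, D, E, H, G, F, A]
After 7 (swap(7, 6)): [B, C, D, E, H, G, A, F]
After 8 (swap(0, 4)): [H, C, D, E, B, G, A, F]
After 9 (rotate_left(0, 6, k=3)): [E, B, G, A, H, C, D, F]
After 10 (rotate_left(0, 5, k=1)): [B, G, A, H, C, E, D, F]
After 11 (rotate_left(3, 6, k=1)): [B, G, A, C, E, D, H, F]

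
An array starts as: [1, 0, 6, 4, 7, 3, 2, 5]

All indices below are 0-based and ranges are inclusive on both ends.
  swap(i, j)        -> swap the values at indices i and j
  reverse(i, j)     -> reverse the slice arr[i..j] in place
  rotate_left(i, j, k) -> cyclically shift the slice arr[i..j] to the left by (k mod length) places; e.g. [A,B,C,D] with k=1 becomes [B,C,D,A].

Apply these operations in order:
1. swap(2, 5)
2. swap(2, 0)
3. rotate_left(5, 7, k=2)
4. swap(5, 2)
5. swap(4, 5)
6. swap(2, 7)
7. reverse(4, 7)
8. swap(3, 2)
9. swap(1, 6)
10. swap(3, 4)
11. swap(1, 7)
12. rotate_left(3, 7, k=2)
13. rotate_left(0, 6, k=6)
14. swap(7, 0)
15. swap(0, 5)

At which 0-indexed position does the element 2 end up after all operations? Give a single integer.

Answer: 5

Derivation:
After 1 (swap(2, 5)): [1, 0, 3, 4, 7, 6, 2, 5]
After 2 (swap(2, 0)): [3, 0, 1, 4, 7, 6, 2, 5]
After 3 (rotate_left(5, 7, k=2)): [3, 0, 1, 4, 7, 5, 6, 2]
After 4 (swap(5, 2)): [3, 0, 5, 4, 7, 1, 6, 2]
After 5 (swap(4, 5)): [3, 0, 5, 4, 1, 7, 6, 2]
After 6 (swap(2, 7)): [3, 0, 2, 4, 1, 7, 6, 5]
After 7 (reverse(4, 7)): [3, 0, 2, 4, 5, 6, 7, 1]
After 8 (swap(3, 2)): [3, 0, 4, 2, 5, 6, 7, 1]
After 9 (swap(1, 6)): [3, 7, 4, 2, 5, 6, 0, 1]
After 10 (swap(3, 4)): [3, 7, 4, 5, 2, 6, 0, 1]
After 11 (swap(1, 7)): [3, 1, 4, 5, 2, 6, 0, 7]
After 12 (rotate_left(3, 7, k=2)): [3, 1, 4, 6, 0, 7, 5, 2]
After 13 (rotate_left(0, 6, k=6)): [5, 3, 1, 4, 6, 0, 7, 2]
After 14 (swap(7, 0)): [2, 3, 1, 4, 6, 0, 7, 5]
After 15 (swap(0, 5)): [0, 3, 1, 4, 6, 2, 7, 5]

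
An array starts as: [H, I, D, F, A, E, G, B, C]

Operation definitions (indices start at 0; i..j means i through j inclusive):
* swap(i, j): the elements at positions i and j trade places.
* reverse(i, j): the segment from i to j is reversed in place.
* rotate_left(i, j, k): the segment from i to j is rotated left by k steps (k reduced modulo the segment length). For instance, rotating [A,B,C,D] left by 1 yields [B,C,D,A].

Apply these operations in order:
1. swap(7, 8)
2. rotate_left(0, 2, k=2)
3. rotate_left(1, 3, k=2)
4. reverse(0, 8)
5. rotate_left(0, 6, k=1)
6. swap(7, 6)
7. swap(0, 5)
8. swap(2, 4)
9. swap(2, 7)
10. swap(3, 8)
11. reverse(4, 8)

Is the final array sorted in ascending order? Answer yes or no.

Answer: no

Derivation:
After 1 (swap(7, 8)): [H, I, D, F, A, E, G, C, B]
After 2 (rotate_left(0, 2, k=2)): [D, H, I, F, A, E, G, C, B]
After 3 (rotate_left(1, 3, k=2)): [D, F, H, I, A, E, G, C, B]
After 4 (reverse(0, 8)): [B, C, G, E, A, I, H, F, D]
After 5 (rotate_left(0, 6, k=1)): [C, G, E, A, I, H, B, F, D]
After 6 (swap(7, 6)): [C, G, E, A, I, H, F, B, D]
After 7 (swap(0, 5)): [H, G, E, A, I, C, F, B, D]
After 8 (swap(2, 4)): [H, G, I, A, E, C, F, B, D]
After 9 (swap(2, 7)): [H, G, B, A, E, C, F, I, D]
After 10 (swap(3, 8)): [H, G, B, D, E, C, F, I, A]
After 11 (reverse(4, 8)): [H, G, B, D, A, I, F, C, E]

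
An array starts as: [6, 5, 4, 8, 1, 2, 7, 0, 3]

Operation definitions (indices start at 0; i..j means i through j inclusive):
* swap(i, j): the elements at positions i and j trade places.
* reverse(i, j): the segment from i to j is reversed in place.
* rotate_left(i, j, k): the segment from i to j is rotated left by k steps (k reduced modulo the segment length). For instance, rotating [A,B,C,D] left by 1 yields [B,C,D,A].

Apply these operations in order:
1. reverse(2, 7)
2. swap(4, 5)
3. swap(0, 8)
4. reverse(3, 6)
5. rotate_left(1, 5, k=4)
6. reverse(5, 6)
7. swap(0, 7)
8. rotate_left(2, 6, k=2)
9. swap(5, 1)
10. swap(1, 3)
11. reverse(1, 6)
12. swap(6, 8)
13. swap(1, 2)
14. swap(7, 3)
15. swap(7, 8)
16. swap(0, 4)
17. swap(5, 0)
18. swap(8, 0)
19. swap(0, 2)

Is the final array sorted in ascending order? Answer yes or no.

After 1 (reverse(2, 7)): [6, 5, 0, 7, 2, 1, 8, 4, 3]
After 2 (swap(4, 5)): [6, 5, 0, 7, 1, 2, 8, 4, 3]
After 3 (swap(0, 8)): [3, 5, 0, 7, 1, 2, 8, 4, 6]
After 4 (reverse(3, 6)): [3, 5, 0, 8, 2, 1, 7, 4, 6]
After 5 (rotate_left(1, 5, k=4)): [3, 1, 5, 0, 8, 2, 7, 4, 6]
After 6 (reverse(5, 6)): [3, 1, 5, 0, 8, 7, 2, 4, 6]
After 7 (swap(0, 7)): [4, 1, 5, 0, 8, 7, 2, 3, 6]
After 8 (rotate_left(2, 6, k=2)): [4, 1, 8, 7, 2, 5, 0, 3, 6]
After 9 (swap(5, 1)): [4, 5, 8, 7, 2, 1, 0, 3, 6]
After 10 (swap(1, 3)): [4, 7, 8, 5, 2, 1, 0, 3, 6]
After 11 (reverse(1, 6)): [4, 0, 1, 2, 5, 8, 7, 3, 6]
After 12 (swap(6, 8)): [4, 0, 1, 2, 5, 8, 6, 3, 7]
After 13 (swap(1, 2)): [4, 1, 0, 2, 5, 8, 6, 3, 7]
After 14 (swap(7, 3)): [4, 1, 0, 3, 5, 8, 6, 2, 7]
After 15 (swap(7, 8)): [4, 1, 0, 3, 5, 8, 6, 7, 2]
After 16 (swap(0, 4)): [5, 1, 0, 3, 4, 8, 6, 7, 2]
After 17 (swap(5, 0)): [8, 1, 0, 3, 4, 5, 6, 7, 2]
After 18 (swap(8, 0)): [2, 1, 0, 3, 4, 5, 6, 7, 8]
After 19 (swap(0, 2)): [0, 1, 2, 3, 4, 5, 6, 7, 8]

Answer: yes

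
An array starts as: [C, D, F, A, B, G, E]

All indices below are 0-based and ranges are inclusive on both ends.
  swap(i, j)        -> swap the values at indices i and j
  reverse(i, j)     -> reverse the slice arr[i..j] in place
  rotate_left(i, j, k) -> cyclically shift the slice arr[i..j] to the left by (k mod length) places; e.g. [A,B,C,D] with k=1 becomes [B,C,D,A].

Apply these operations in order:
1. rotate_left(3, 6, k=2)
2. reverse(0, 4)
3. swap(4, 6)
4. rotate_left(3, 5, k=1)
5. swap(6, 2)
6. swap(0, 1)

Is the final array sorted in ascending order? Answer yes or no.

Answer: no

Derivation:
After 1 (rotate_left(3, 6, k=2)): [C, D, F, G, E, A, B]
After 2 (reverse(0, 4)): [E, G, F, D, C, A, B]
After 3 (swap(4, 6)): [E, G, F, D, B, A, C]
After 4 (rotate_left(3, 5, k=1)): [E, G, F, B, A, D, C]
After 5 (swap(6, 2)): [E, G, C, B, A, D, F]
After 6 (swap(0, 1)): [G, E, C, B, A, D, F]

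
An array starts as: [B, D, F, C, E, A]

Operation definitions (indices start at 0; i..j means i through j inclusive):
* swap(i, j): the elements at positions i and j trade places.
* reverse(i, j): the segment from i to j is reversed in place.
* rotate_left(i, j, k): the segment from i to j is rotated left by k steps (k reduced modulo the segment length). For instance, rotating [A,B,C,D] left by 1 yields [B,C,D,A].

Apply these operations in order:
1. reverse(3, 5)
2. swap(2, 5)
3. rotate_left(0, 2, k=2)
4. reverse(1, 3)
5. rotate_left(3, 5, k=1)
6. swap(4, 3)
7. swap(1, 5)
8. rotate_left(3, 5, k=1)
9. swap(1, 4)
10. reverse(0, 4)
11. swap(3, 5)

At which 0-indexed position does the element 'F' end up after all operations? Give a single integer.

After 1 (reverse(3, 5)): [B, D, F, A, E, C]
After 2 (swap(2, 5)): [B, D, C, A, E, F]
After 3 (rotate_left(0, 2, k=2)): [C, B, D, A, E, F]
After 4 (reverse(1, 3)): [C, A, D, B, E, F]
After 5 (rotate_left(3, 5, k=1)): [C, A, D, E, F, B]
After 6 (swap(4, 3)): [C, A, D, F, E, B]
After 7 (swap(1, 5)): [C, B, D, F, E, A]
After 8 (rotate_left(3, 5, k=1)): [C, B, D, E, A, F]
After 9 (swap(1, 4)): [C, A, D, E, B, F]
After 10 (reverse(0, 4)): [B, E, D, A, C, F]
After 11 (swap(3, 5)): [B, E, D, F, C, A]

Answer: 3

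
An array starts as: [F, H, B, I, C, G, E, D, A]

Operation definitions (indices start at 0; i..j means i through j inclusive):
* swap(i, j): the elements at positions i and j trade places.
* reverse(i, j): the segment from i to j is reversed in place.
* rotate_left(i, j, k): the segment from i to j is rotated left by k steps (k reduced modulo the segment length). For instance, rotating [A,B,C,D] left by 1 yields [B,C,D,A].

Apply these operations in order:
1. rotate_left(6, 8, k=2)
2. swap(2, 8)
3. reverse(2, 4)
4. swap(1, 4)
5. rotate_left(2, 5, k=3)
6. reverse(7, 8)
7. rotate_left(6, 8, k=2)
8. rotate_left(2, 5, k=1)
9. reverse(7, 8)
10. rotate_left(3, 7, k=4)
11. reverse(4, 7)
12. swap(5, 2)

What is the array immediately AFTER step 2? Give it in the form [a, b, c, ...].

After 1 (rotate_left(6, 8, k=2)): [F, H, B, I, C, G, A, E, D]
After 2 (swap(2, 8)): [F, H, D, I, C, G, A, E, B]

Answer: [F, H, D, I, C, G, A, E, B]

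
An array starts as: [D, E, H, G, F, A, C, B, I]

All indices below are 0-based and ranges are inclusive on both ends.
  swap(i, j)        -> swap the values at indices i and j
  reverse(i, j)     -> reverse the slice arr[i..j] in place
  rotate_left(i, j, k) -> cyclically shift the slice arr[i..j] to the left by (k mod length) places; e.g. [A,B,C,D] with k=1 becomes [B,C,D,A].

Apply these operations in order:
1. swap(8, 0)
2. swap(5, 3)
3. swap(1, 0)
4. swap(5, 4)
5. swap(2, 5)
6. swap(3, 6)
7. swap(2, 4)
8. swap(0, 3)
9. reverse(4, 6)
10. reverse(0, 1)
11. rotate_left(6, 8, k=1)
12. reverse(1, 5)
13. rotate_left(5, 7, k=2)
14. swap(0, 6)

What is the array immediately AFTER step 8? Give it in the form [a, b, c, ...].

After 1 (swap(8, 0)): [I, E, H, G, F, A, C, B, D]
After 2 (swap(5, 3)): [I, E, H, A, F, G, C, B, D]
After 3 (swap(1, 0)): [E, I, H, A, F, G, C, B, D]
After 4 (swap(5, 4)): [E, I, H, A, G, F, C, B, D]
After 5 (swap(2, 5)): [E, I, F, A, G, H, C, B, D]
After 6 (swap(3, 6)): [E, I, F, C, G, H, A, B, D]
After 7 (swap(2, 4)): [E, I, G, C, F, H, A, B, D]
After 8 (swap(0, 3)): [C, I, G, E, F, H, A, B, D]

Answer: [C, I, G, E, F, H, A, B, D]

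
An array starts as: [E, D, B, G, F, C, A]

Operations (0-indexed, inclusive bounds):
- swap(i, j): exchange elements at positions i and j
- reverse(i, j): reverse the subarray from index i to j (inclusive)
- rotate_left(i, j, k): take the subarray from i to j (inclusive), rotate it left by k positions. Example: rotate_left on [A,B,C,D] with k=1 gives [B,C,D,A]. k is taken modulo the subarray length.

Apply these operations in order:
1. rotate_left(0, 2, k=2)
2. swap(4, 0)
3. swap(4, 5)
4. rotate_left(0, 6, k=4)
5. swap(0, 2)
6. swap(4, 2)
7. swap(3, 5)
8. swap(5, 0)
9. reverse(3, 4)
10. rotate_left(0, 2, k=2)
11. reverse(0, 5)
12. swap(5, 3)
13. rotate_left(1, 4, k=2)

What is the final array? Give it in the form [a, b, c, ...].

Answer: [A, E, F, D, C, B, G]

Derivation:
After 1 (rotate_left(0, 2, k=2)): [B, E, D, G, F, C, A]
After 2 (swap(4, 0)): [F, E, D, G, B, C, A]
After 3 (swap(4, 5)): [F, E, D, G, C, B, A]
After 4 (rotate_left(0, 6, k=4)): [C, B, A, F, E, D, G]
After 5 (swap(0, 2)): [A, B, C, F, E, D, G]
After 6 (swap(4, 2)): [A, B, E, F, C, D, G]
After 7 (swap(3, 5)): [A, B, E, D, C, F, G]
After 8 (swap(5, 0)): [F, B, E, D, C, A, G]
After 9 (reverse(3, 4)): [F, B, E, C, D, A, G]
After 10 (rotate_left(0, 2, k=2)): [E, F, B, C, D, A, G]
After 11 (reverse(0, 5)): [A, D, C, B, F, E, G]
After 12 (swap(5, 3)): [A, D, C, E, F, B, G]
After 13 (rotate_left(1, 4, k=2)): [A, E, F, D, C, B, G]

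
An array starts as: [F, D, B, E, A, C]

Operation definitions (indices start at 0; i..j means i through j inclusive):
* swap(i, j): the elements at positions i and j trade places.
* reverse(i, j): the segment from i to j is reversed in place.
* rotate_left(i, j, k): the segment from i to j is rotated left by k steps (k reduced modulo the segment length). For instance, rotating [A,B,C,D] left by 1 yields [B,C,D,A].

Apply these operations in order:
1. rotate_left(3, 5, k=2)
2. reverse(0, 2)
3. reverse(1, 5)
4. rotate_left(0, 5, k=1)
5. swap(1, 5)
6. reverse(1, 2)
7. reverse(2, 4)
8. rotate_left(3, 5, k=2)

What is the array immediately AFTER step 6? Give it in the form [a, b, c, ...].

After 1 (rotate_left(3, 5, k=2)): [F, D, B, C, E, A]
After 2 (reverse(0, 2)): [B, D, F, C, E, A]
After 3 (reverse(1, 5)): [B, A, E, C, F, D]
After 4 (rotate_left(0, 5, k=1)): [A, E, C, F, D, B]
After 5 (swap(1, 5)): [A, B, C, F, D, E]
After 6 (reverse(1, 2)): [A, C, B, F, D, E]

Answer: [A, C, B, F, D, E]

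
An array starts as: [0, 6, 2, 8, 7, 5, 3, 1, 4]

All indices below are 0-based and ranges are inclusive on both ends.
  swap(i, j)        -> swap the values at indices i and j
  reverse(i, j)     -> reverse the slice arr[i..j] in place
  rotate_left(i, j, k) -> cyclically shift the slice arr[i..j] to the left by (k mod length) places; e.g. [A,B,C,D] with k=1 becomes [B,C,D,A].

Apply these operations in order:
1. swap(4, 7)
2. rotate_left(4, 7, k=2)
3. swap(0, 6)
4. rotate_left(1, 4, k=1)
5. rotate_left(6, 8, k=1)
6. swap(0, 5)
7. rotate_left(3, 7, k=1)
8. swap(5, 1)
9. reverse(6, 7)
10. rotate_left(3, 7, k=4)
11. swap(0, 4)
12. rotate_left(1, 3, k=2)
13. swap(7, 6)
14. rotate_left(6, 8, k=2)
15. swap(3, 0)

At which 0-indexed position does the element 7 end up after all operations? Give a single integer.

After 1 (swap(4, 7)): [0, 6, 2, 8, 1, 5, 3, 7, 4]
After 2 (rotate_left(4, 7, k=2)): [0, 6, 2, 8, 3, 7, 1, 5, 4]
After 3 (swap(0, 6)): [1, 6, 2, 8, 3, 7, 0, 5, 4]
After 4 (rotate_left(1, 4, k=1)): [1, 2, 8, 3, 6, 7, 0, 5, 4]
After 5 (rotate_left(6, 8, k=1)): [1, 2, 8, 3, 6, 7, 5, 4, 0]
After 6 (swap(0, 5)): [7, 2, 8, 3, 6, 1, 5, 4, 0]
After 7 (rotate_left(3, 7, k=1)): [7, 2, 8, 6, 1, 5, 4, 3, 0]
After 8 (swap(5, 1)): [7, 5, 8, 6, 1, 2, 4, 3, 0]
After 9 (reverse(6, 7)): [7, 5, 8, 6, 1, 2, 3, 4, 0]
After 10 (rotate_left(3, 7, k=4)): [7, 5, 8, 4, 6, 1, 2, 3, 0]
After 11 (swap(0, 4)): [6, 5, 8, 4, 7, 1, 2, 3, 0]
After 12 (rotate_left(1, 3, k=2)): [6, 4, 5, 8, 7, 1, 2, 3, 0]
After 13 (swap(7, 6)): [6, 4, 5, 8, 7, 1, 3, 2, 0]
After 14 (rotate_left(6, 8, k=2)): [6, 4, 5, 8, 7, 1, 0, 3, 2]
After 15 (swap(3, 0)): [8, 4, 5, 6, 7, 1, 0, 3, 2]

Answer: 4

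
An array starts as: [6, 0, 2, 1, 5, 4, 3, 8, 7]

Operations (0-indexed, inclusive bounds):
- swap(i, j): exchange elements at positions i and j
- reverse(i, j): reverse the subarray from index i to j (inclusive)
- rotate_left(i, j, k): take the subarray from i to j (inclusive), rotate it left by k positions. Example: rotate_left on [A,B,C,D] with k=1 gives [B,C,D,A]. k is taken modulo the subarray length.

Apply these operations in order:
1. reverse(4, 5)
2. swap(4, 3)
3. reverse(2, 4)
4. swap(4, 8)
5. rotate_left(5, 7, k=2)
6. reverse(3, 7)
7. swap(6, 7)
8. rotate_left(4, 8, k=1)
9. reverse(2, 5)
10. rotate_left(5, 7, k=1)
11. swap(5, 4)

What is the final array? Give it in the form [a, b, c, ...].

Answer: [6, 0, 4, 8, 7, 3, 2, 1, 5]

Derivation:
After 1 (reverse(4, 5)): [6, 0, 2, 1, 4, 5, 3, 8, 7]
After 2 (swap(4, 3)): [6, 0, 2, 4, 1, 5, 3, 8, 7]
After 3 (reverse(2, 4)): [6, 0, 1, 4, 2, 5, 3, 8, 7]
After 4 (swap(4, 8)): [6, 0, 1, 4, 7, 5, 3, 8, 2]
After 5 (rotate_left(5, 7, k=2)): [6, 0, 1, 4, 7, 8, 5, 3, 2]
After 6 (reverse(3, 7)): [6, 0, 1, 3, 5, 8, 7, 4, 2]
After 7 (swap(6, 7)): [6, 0, 1, 3, 5, 8, 4, 7, 2]
After 8 (rotate_left(4, 8, k=1)): [6, 0, 1, 3, 8, 4, 7, 2, 5]
After 9 (reverse(2, 5)): [6, 0, 4, 8, 3, 1, 7, 2, 5]
After 10 (rotate_left(5, 7, k=1)): [6, 0, 4, 8, 3, 7, 2, 1, 5]
After 11 (swap(5, 4)): [6, 0, 4, 8, 7, 3, 2, 1, 5]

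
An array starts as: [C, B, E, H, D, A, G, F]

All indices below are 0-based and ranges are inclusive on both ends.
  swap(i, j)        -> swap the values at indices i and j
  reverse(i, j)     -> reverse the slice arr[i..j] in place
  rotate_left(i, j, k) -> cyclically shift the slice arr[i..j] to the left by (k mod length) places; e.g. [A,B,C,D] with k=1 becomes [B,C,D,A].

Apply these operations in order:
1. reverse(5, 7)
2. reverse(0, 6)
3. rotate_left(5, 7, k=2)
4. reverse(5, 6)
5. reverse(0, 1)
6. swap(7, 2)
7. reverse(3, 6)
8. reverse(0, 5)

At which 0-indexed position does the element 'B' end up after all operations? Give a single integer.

After 1 (reverse(5, 7)): [C, B, E, H, D, F, G, A]
After 2 (reverse(0, 6)): [G, F, D, H, E, B, C, A]
After 3 (rotate_left(5, 7, k=2)): [G, F, D, H, E, A, B, C]
After 4 (reverse(5, 6)): [G, F, D, H, E, B, A, C]
After 5 (reverse(0, 1)): [F, G, D, H, E, B, A, C]
After 6 (swap(7, 2)): [F, G, C, H, E, B, A, D]
After 7 (reverse(3, 6)): [F, G, C, A, B, E, H, D]
After 8 (reverse(0, 5)): [E, B, A, C, G, F, H, D]

Answer: 1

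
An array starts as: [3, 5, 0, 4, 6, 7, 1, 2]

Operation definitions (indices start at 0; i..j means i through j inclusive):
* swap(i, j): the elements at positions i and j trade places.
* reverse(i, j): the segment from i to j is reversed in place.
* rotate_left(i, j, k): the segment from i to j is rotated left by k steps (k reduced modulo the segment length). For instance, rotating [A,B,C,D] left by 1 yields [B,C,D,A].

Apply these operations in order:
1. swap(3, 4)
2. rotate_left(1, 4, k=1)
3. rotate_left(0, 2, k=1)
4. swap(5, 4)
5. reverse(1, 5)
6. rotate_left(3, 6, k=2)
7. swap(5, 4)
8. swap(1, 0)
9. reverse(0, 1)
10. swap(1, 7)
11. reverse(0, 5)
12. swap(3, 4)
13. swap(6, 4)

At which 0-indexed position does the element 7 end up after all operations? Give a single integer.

After 1 (swap(3, 4)): [3, 5, 0, 6, 4, 7, 1, 2]
After 2 (rotate_left(1, 4, k=1)): [3, 0, 6, 4, 5, 7, 1, 2]
After 3 (rotate_left(0, 2, k=1)): [0, 6, 3, 4, 5, 7, 1, 2]
After 4 (swap(5, 4)): [0, 6, 3, 4, 7, 5, 1, 2]
After 5 (reverse(1, 5)): [0, 5, 7, 4, 3, 6, 1, 2]
After 6 (rotate_left(3, 6, k=2)): [0, 5, 7, 6, 1, 4, 3, 2]
After 7 (swap(5, 4)): [0, 5, 7, 6, 4, 1, 3, 2]
After 8 (swap(1, 0)): [5, 0, 7, 6, 4, 1, 3, 2]
After 9 (reverse(0, 1)): [0, 5, 7, 6, 4, 1, 3, 2]
After 10 (swap(1, 7)): [0, 2, 7, 6, 4, 1, 3, 5]
After 11 (reverse(0, 5)): [1, 4, 6, 7, 2, 0, 3, 5]
After 12 (swap(3, 4)): [1, 4, 6, 2, 7, 0, 3, 5]
After 13 (swap(6, 4)): [1, 4, 6, 2, 3, 0, 7, 5]

Answer: 6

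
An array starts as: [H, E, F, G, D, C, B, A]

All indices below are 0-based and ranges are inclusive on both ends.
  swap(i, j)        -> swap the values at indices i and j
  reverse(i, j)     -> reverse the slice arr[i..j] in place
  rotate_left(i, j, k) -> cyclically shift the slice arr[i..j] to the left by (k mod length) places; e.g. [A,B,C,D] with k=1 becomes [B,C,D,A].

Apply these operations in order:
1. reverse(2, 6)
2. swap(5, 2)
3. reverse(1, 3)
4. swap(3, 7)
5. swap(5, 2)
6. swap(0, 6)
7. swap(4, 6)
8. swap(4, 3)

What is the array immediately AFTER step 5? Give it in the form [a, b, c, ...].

Answer: [H, C, B, A, D, G, F, E]

Derivation:
After 1 (reverse(2, 6)): [H, E, B, C, D, G, F, A]
After 2 (swap(5, 2)): [H, E, G, C, D, B, F, A]
After 3 (reverse(1, 3)): [H, C, G, E, D, B, F, A]
After 4 (swap(3, 7)): [H, C, G, A, D, B, F, E]
After 5 (swap(5, 2)): [H, C, B, A, D, G, F, E]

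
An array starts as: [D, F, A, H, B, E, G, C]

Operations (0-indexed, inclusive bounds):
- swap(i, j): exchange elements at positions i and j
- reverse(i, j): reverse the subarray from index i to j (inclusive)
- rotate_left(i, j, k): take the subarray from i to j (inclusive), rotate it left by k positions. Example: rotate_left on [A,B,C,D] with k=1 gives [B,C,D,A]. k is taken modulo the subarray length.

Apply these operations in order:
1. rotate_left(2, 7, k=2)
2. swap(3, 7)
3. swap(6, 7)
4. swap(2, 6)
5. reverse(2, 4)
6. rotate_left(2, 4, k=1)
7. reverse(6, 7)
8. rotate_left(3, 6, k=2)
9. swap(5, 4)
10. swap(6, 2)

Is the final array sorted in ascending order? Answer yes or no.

After 1 (rotate_left(2, 7, k=2)): [D, F, B, E, G, C, A, H]
After 2 (swap(3, 7)): [D, F, B, H, G, C, A, E]
After 3 (swap(6, 7)): [D, F, B, H, G, C, E, A]
After 4 (swap(2, 6)): [D, F, E, H, G, C, B, A]
After 5 (reverse(2, 4)): [D, F, G, H, E, C, B, A]
After 6 (rotate_left(2, 4, k=1)): [D, F, H, E, G, C, B, A]
After 7 (reverse(6, 7)): [D, F, H, E, G, C, A, B]
After 8 (rotate_left(3, 6, k=2)): [D, F, H, C, A, E, G, B]
After 9 (swap(5, 4)): [D, F, H, C, E, A, G, B]
After 10 (swap(6, 2)): [D, F, G, C, E, A, H, B]

Answer: no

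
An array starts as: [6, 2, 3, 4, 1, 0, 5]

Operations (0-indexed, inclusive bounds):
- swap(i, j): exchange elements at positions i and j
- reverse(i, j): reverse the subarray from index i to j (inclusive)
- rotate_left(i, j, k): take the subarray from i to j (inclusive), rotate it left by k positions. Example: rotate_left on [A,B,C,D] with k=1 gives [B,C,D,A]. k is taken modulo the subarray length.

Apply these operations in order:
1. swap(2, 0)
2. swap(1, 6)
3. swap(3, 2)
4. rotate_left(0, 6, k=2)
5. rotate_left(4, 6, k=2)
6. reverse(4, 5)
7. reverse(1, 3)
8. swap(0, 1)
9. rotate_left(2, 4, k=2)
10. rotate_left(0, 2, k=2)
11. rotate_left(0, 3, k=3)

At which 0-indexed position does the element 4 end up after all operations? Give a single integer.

After 1 (swap(2, 0)): [3, 2, 6, 4, 1, 0, 5]
After 2 (swap(1, 6)): [3, 5, 6, 4, 1, 0, 2]
After 3 (swap(3, 2)): [3, 5, 4, 6, 1, 0, 2]
After 4 (rotate_left(0, 6, k=2)): [4, 6, 1, 0, 2, 3, 5]
After 5 (rotate_left(4, 6, k=2)): [4, 6, 1, 0, 5, 2, 3]
After 6 (reverse(4, 5)): [4, 6, 1, 0, 2, 5, 3]
After 7 (reverse(1, 3)): [4, 0, 1, 6, 2, 5, 3]
After 8 (swap(0, 1)): [0, 4, 1, 6, 2, 5, 3]
After 9 (rotate_left(2, 4, k=2)): [0, 4, 2, 1, 6, 5, 3]
After 10 (rotate_left(0, 2, k=2)): [2, 0, 4, 1, 6, 5, 3]
After 11 (rotate_left(0, 3, k=3)): [1, 2, 0, 4, 6, 5, 3]

Answer: 3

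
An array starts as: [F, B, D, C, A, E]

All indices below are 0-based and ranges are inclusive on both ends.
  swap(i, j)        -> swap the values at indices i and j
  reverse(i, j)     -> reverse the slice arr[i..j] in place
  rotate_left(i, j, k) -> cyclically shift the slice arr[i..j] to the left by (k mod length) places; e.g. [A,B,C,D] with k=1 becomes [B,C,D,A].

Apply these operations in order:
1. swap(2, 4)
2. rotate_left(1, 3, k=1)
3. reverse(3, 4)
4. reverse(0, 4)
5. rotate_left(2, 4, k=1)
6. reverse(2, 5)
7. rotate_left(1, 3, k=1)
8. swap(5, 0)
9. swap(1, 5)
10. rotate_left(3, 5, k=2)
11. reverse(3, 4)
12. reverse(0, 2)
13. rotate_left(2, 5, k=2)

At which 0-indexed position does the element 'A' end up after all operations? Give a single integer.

Answer: 4

Derivation:
After 1 (swap(2, 4)): [F, B, A, C, D, E]
After 2 (rotate_left(1, 3, k=1)): [F, A, C, B, D, E]
After 3 (reverse(3, 4)): [F, A, C, D, B, E]
After 4 (reverse(0, 4)): [B, D, C, A, F, E]
After 5 (rotate_left(2, 4, k=1)): [B, D, A, F, C, E]
After 6 (reverse(2, 5)): [B, D, E, C, F, A]
After 7 (rotate_left(1, 3, k=1)): [B, E, C, D, F, A]
After 8 (swap(5, 0)): [A, E, C, D, F, B]
After 9 (swap(1, 5)): [A, B, C, D, F, E]
After 10 (rotate_left(3, 5, k=2)): [A, B, C, E, D, F]
After 11 (reverse(3, 4)): [A, B, C, D, E, F]
After 12 (reverse(0, 2)): [C, B, A, D, E, F]
After 13 (rotate_left(2, 5, k=2)): [C, B, E, F, A, D]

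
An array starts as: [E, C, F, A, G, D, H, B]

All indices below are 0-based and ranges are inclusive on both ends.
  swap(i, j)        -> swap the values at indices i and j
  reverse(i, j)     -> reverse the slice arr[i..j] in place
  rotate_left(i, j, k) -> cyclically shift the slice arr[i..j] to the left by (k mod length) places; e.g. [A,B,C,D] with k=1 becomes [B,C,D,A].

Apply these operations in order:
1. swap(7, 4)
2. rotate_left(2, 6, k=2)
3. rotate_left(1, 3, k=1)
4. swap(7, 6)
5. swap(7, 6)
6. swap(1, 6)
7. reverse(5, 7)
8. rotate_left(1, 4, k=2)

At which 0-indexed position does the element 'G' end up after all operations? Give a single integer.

After 1 (swap(7, 4)): [E, C, F, A, B, D, H, G]
After 2 (rotate_left(2, 6, k=2)): [E, C, B, D, H, F, A, G]
After 3 (rotate_left(1, 3, k=1)): [E, B, D, C, H, F, A, G]
After 4 (swap(7, 6)): [E, B, D, C, H, F, G, A]
After 5 (swap(7, 6)): [E, B, D, C, H, F, A, G]
After 6 (swap(1, 6)): [E, A, D, C, H, F, B, G]
After 7 (reverse(5, 7)): [E, A, D, C, H, G, B, F]
After 8 (rotate_left(1, 4, k=2)): [E, C, H, A, D, G, B, F]

Answer: 5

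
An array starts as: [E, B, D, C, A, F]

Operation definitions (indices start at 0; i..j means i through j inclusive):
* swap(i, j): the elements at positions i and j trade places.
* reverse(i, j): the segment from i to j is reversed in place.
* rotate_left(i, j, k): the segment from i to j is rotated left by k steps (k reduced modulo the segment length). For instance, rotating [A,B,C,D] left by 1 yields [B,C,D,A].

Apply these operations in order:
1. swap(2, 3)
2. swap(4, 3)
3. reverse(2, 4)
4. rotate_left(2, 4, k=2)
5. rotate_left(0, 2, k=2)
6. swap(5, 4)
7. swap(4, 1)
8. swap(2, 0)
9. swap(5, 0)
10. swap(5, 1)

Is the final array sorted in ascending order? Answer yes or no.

After 1 (swap(2, 3)): [E, B, C, D, A, F]
After 2 (swap(4, 3)): [E, B, C, A, D, F]
After 3 (reverse(2, 4)): [E, B, D, A, C, F]
After 4 (rotate_left(2, 4, k=2)): [E, B, C, D, A, F]
After 5 (rotate_left(0, 2, k=2)): [C, E, B, D, A, F]
After 6 (swap(5, 4)): [C, E, B, D, F, A]
After 7 (swap(4, 1)): [C, F, B, D, E, A]
After 8 (swap(2, 0)): [B, F, C, D, E, A]
After 9 (swap(5, 0)): [A, F, C, D, E, B]
After 10 (swap(5, 1)): [A, B, C, D, E, F]

Answer: yes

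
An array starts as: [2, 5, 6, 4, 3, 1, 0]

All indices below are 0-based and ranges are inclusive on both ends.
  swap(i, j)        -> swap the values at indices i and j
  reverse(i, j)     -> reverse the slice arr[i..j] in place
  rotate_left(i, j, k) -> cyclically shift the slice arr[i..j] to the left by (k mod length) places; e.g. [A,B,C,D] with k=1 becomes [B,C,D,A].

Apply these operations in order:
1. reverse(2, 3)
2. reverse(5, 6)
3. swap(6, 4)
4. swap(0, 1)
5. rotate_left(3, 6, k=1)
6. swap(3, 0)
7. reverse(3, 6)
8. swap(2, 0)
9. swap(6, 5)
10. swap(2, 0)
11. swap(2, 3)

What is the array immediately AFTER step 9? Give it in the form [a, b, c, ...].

Answer: [4, 2, 1, 6, 3, 5, 0]

Derivation:
After 1 (reverse(2, 3)): [2, 5, 4, 6, 3, 1, 0]
After 2 (reverse(5, 6)): [2, 5, 4, 6, 3, 0, 1]
After 3 (swap(6, 4)): [2, 5, 4, 6, 1, 0, 3]
After 4 (swap(0, 1)): [5, 2, 4, 6, 1, 0, 3]
After 5 (rotate_left(3, 6, k=1)): [5, 2, 4, 1, 0, 3, 6]
After 6 (swap(3, 0)): [1, 2, 4, 5, 0, 3, 6]
After 7 (reverse(3, 6)): [1, 2, 4, 6, 3, 0, 5]
After 8 (swap(2, 0)): [4, 2, 1, 6, 3, 0, 5]
After 9 (swap(6, 5)): [4, 2, 1, 6, 3, 5, 0]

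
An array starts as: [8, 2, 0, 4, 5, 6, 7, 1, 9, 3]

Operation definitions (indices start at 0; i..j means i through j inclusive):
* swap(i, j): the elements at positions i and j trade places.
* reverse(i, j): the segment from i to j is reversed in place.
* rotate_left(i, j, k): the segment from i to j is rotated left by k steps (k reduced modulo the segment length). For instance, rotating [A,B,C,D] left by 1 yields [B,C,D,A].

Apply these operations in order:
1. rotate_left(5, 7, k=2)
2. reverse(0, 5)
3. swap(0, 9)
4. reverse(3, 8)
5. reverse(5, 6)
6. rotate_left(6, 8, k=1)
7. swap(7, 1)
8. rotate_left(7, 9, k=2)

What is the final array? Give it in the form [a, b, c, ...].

After 1 (rotate_left(5, 7, k=2)): [8, 2, 0, 4, 5, 1, 6, 7, 9, 3]
After 2 (reverse(0, 5)): [1, 5, 4, 0, 2, 8, 6, 7, 9, 3]
After 3 (swap(0, 9)): [3, 5, 4, 0, 2, 8, 6, 7, 9, 1]
After 4 (reverse(3, 8)): [3, 5, 4, 9, 7, 6, 8, 2, 0, 1]
After 5 (reverse(5, 6)): [3, 5, 4, 9, 7, 8, 6, 2, 0, 1]
After 6 (rotate_left(6, 8, k=1)): [3, 5, 4, 9, 7, 8, 2, 0, 6, 1]
After 7 (swap(7, 1)): [3, 0, 4, 9, 7, 8, 2, 5, 6, 1]
After 8 (rotate_left(7, 9, k=2)): [3, 0, 4, 9, 7, 8, 2, 1, 5, 6]

Answer: [3, 0, 4, 9, 7, 8, 2, 1, 5, 6]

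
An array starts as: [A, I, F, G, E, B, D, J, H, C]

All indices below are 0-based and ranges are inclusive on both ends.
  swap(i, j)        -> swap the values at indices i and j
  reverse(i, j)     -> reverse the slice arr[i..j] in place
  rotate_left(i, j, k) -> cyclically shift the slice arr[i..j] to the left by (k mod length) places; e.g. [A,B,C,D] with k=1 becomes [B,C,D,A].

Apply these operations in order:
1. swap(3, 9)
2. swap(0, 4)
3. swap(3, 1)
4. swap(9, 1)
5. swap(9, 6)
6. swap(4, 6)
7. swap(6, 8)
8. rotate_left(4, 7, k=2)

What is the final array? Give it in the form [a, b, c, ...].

Answer: [E, G, F, I, H, J, C, B, A, D]

Derivation:
After 1 (swap(3, 9)): [A, I, F, C, E, B, D, J, H, G]
After 2 (swap(0, 4)): [E, I, F, C, A, B, D, J, H, G]
After 3 (swap(3, 1)): [E, C, F, I, A, B, D, J, H, G]
After 4 (swap(9, 1)): [E, G, F, I, A, B, D, J, H, C]
After 5 (swap(9, 6)): [E, G, F, I, A, B, C, J, H, D]
After 6 (swap(4, 6)): [E, G, F, I, C, B, A, J, H, D]
After 7 (swap(6, 8)): [E, G, F, I, C, B, H, J, A, D]
After 8 (rotate_left(4, 7, k=2)): [E, G, F, I, H, J, C, B, A, D]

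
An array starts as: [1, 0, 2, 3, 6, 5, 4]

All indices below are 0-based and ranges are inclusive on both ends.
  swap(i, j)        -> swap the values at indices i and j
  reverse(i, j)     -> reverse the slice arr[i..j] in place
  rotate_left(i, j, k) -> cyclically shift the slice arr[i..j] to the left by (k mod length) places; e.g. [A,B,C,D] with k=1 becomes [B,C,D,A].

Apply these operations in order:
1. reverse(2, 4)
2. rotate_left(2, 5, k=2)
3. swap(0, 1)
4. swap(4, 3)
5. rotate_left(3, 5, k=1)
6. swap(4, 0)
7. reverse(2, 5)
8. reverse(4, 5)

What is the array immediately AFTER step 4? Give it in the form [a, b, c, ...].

After 1 (reverse(2, 4)): [1, 0, 6, 3, 2, 5, 4]
After 2 (rotate_left(2, 5, k=2)): [1, 0, 2, 5, 6, 3, 4]
After 3 (swap(0, 1)): [0, 1, 2, 5, 6, 3, 4]
After 4 (swap(4, 3)): [0, 1, 2, 6, 5, 3, 4]

Answer: [0, 1, 2, 6, 5, 3, 4]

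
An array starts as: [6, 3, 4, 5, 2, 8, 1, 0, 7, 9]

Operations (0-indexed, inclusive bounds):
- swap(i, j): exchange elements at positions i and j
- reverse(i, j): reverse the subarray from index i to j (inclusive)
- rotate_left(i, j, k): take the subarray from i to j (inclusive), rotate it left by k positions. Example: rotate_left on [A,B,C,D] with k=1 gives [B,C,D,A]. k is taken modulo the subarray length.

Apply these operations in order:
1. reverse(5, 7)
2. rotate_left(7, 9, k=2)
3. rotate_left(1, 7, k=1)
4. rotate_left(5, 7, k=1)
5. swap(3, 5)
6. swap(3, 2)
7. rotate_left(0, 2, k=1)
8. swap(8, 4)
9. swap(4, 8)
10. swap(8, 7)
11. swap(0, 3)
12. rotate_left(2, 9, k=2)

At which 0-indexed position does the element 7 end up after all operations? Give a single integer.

After 1 (reverse(5, 7)): [6, 3, 4, 5, 2, 0, 1, 8, 7, 9]
After 2 (rotate_left(7, 9, k=2)): [6, 3, 4, 5, 2, 0, 1, 9, 8, 7]
After 3 (rotate_left(1, 7, k=1)): [6, 4, 5, 2, 0, 1, 9, 3, 8, 7]
After 4 (rotate_left(5, 7, k=1)): [6, 4, 5, 2, 0, 9, 3, 1, 8, 7]
After 5 (swap(3, 5)): [6, 4, 5, 9, 0, 2, 3, 1, 8, 7]
After 6 (swap(3, 2)): [6, 4, 9, 5, 0, 2, 3, 1, 8, 7]
After 7 (rotate_left(0, 2, k=1)): [4, 9, 6, 5, 0, 2, 3, 1, 8, 7]
After 8 (swap(8, 4)): [4, 9, 6, 5, 8, 2, 3, 1, 0, 7]
After 9 (swap(4, 8)): [4, 9, 6, 5, 0, 2, 3, 1, 8, 7]
After 10 (swap(8, 7)): [4, 9, 6, 5, 0, 2, 3, 8, 1, 7]
After 11 (swap(0, 3)): [5, 9, 6, 4, 0, 2, 3, 8, 1, 7]
After 12 (rotate_left(2, 9, k=2)): [5, 9, 0, 2, 3, 8, 1, 7, 6, 4]

Answer: 7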